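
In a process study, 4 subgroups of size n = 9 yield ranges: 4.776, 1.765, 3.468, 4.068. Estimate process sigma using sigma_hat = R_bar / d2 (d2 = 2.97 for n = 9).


R_bar = (4.776 + 1.765 + 3.468 + 4.068) / 4
R_bar = 14.077 / 4 = 3.51925
sigma_hat = R_bar / d2 = 3.51925 / 2.97 = 1.1849

1.1849


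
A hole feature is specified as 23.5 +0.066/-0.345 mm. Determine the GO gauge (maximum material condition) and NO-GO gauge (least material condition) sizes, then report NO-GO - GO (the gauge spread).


GO = nominal - lower_tol (smallest hole = maximum material condition)
GO = 23.5 - 0.345 = 23.155
NO-GO = nominal + upper_tol (largest hole = least material condition)
NO-GO = 23.5 + 0.066 = 23.566
spread = NO-GO - GO = 23.566 - 23.155 = 0.4110

0.4110


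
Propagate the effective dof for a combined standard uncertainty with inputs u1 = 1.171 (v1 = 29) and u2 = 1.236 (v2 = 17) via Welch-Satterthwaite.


uc = sqrt(u1^2 + u2^2) = sqrt(1.171^2 + 1.236^2) = 1.7026265
v_eff = uc^4 / (u1^4/v1 + u2^4/v2)
= 1.7026265^4 / (1.171^4/29 + 1.236^4/17)
= 8.4038357 / 0.20212359
v_eff = 41.5777

41.5777


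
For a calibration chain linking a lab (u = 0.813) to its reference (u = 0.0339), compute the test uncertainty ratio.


TUR = u_lab / u_ref
= 0.813 / 0.0339
= 23.9823

23.9823


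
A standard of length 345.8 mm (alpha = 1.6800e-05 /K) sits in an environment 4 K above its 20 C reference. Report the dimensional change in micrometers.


dL = L * alpha * dT
= 345.8 * 1.6800e-05 * 4
= 0.0232378 mm
dL_um = 0.0232378 * 1000 = 23.2378 um

23.2378


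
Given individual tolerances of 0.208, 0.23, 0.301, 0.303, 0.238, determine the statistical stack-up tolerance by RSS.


RSS = sqrt(0.208^2 + 0.23^2 + 0.301^2 + 0.303^2 + 0.238^2)
= sqrt(0.335218)
= 0.5790

0.5790


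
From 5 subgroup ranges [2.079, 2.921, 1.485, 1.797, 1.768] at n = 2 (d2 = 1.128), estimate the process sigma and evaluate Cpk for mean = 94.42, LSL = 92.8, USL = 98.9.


R_bar = (2.079 + 2.921 + 1.485 + 1.797 + 1.768) / 5 = 2.01
sigma = R_bar / d2 = 2.01 / 1.128 = 1.7819149
Cp = (USL - LSL)/(6*sigma) = (98.9 - 92.8)/(6*1.7819149) = 0.5705
Cpu = (98.9 - 94.42)/(3*1.7819149) = 0.8380
Cpl = (94.42 - 92.8)/(3*1.7819149) = 0.3030
Cpk = min(Cpu, Cpl) = 0.3030

0.3030


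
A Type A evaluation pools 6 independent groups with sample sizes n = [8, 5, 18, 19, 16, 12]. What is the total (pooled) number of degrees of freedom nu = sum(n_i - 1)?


nu = sum_i (n_i - 1)
nu = ((8 - 1) + (5 - 1) + (18 - 1) + (19 - 1) + (16 - 1) + (12 - 1))
nu = 7 + 4 + 17 + 18 + 15 + 11
nu = 72

72


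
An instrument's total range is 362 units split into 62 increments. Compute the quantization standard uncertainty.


resolution = range / divisions
resolution = 362 / 62 = 5.8387097
u_res = resolution / (2*sqrt(3))
u_res = 5.8387097 / 3.4641016
u_res = 1.6855

1.6855


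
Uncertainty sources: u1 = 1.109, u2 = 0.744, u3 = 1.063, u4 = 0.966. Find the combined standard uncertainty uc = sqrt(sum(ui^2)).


uc = sqrt(1.109^2 + 0.744^2 + 1.063^2 + 0.966^2)
uc = sqrt(3.846542)
uc = 1.9613

1.9613


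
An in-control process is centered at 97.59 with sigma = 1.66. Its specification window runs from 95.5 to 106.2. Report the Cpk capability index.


Cpu = (USL - mean) / (3*sigma) = (106.2 - 97.59) / (3*1.66) = 1.7289
Cpl = (mean - LSL) / (3*sigma) = (97.59 - 95.5) / (3*1.66) = 0.4197
Cpk = min(Cpu, Cpl) = 0.4197

0.4197


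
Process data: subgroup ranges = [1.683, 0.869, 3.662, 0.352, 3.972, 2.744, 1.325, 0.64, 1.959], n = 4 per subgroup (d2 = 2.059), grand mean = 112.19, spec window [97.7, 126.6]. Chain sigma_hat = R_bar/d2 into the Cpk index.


R_bar = (1.683 + 0.869 + 3.662 + 0.352 + 3.972 + 2.744 + 1.325 + 0.64 + 1.959) / 9 = 1.9117778
sigma = R_bar / d2 = 1.9117778 / 2.059 = 0.9284982
Cp = (USL - LSL)/(6*sigma) = (126.6 - 97.7)/(6*0.9284982) = 5.1876
Cpu = (126.6 - 112.19)/(3*0.9284982) = 5.1732
Cpl = (112.19 - 97.7)/(3*0.9284982) = 5.2019
Cpk = min(Cpu, Cpl) = 5.1732

5.1732


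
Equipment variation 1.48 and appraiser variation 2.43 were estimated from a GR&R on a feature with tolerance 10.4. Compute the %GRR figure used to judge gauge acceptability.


GRR = sqrt(EV^2 + AV^2) = sqrt(1.48^2 + 2.43^2) = 2.8452241
%GRR = GRR / tol * 100 = 2.8452241 / 10.4 * 100
%GRR = 27.3579

27.3579


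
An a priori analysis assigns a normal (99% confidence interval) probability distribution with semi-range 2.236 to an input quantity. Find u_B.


u_B = half_width / 2.576
u_B = 2.236 / 2.576
u_B = 0.8680

0.8680


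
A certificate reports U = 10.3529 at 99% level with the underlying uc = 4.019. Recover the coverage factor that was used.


k = U / uc
k = 10.3529 / 4.019
k = 2.576

2.576


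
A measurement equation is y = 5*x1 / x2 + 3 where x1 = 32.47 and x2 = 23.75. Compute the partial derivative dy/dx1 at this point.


y = 5*x1 / x2 + 3
dy/dx1 = 5/x2
Evaluate at x2 = 23.75: c1 = 5 / 23.75
c1 = 0.2105

0.2105


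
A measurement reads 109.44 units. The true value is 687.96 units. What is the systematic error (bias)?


Systematic error = measured - true
= 109.44 - 687.96
= -578.5200

-578.5200


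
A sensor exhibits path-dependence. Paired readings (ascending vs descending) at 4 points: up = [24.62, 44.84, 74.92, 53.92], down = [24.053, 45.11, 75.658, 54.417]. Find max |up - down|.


|24.62 - 24.053| = 0.5670
|44.84 - 45.11| = 0.2700
|74.92 - 75.658| = 0.7380
|53.92 - 54.417| = 0.4970
hysteresis = max(diffs) = 0.7380

0.7380


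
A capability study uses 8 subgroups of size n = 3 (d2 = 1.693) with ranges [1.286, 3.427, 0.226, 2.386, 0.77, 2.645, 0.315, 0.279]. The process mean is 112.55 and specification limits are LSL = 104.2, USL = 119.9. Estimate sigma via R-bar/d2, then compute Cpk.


R_bar = (1.286 + 3.427 + 0.226 + 2.386 + 0.77 + 2.645 + 0.315 + 0.279) / 8 = 1.41675
sigma = R_bar / d2 = 1.41675 / 1.693 = 0.83682812
Cp = (USL - LSL)/(6*sigma) = (119.9 - 104.2)/(6*0.83682812) = 3.1269
Cpu = (119.9 - 112.55)/(3*0.83682812) = 2.9277
Cpl = (112.55 - 104.2)/(3*0.83682812) = 3.3261
Cpk = min(Cpu, Cpl) = 2.9277

2.9277


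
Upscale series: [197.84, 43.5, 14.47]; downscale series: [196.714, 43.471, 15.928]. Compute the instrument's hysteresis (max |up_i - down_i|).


|197.84 - 196.714| = 1.1260
|43.5 - 43.471| = 0.0290
|14.47 - 15.928| = 1.4580
hysteresis = max(diffs) = 1.4580

1.4580


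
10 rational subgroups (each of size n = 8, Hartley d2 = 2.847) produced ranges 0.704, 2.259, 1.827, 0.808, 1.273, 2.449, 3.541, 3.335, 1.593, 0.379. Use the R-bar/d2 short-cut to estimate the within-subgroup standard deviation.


R_bar = (0.704 + 2.259 + 1.827 + 0.808 + 1.273 + 2.449 + 3.541 + 3.335 + 1.593 + 0.379) / 10
R_bar = 18.168 / 10 = 1.8168
sigma_hat = R_bar / d2 = 1.8168 / 2.847 = 0.6381

0.6381


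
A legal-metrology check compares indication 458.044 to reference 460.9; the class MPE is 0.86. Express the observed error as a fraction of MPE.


e = indication - reference = 458.044 - 460.9 = -2.8560
|e| = 2.8560
ratio = |e| / MPE = 2.8560 / 0.86
ratio = 3.3209

3.3209


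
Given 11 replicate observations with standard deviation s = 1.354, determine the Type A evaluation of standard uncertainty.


u_A = s / sqrt(n)
u_A = 1.354 / sqrt(11)
u_A = 1.354 / 3.3166248
u_A = 0.4082

0.4082


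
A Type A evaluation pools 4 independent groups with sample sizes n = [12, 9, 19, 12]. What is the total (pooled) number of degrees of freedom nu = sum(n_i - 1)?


nu = sum_i (n_i - 1)
nu = ((12 - 1) + (9 - 1) + (19 - 1) + (12 - 1))
nu = 11 + 8 + 18 + 11
nu = 48

48


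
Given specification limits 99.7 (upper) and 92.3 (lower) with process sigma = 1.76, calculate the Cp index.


Cp = (USL - LSL) / (6 * sigma)
= (99.7 - 92.3) / (6 * 1.76)
= 7.4000 / 10.5600
= 0.7008

0.7008


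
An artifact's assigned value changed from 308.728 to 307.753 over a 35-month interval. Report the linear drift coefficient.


rate = (v2 - v1) / months
= (307.753 - 308.728) / 35
= -0.9750 / 35
= -0.0279

-0.0279


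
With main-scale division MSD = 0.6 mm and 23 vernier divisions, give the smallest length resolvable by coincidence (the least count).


LC = MSD / n_div
= 0.6 / 23
= 0.0261

0.0261


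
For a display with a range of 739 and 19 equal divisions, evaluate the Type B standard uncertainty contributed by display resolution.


resolution = range / divisions
resolution = 739 / 19 = 38.894737
u_res = resolution / (2*sqrt(3))
u_res = 38.894737 / 3.4641016
u_res = 11.2279

11.2279


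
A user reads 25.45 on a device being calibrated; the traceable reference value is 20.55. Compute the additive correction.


Correction = standard - reading
= 20.55 - 25.45
= -4.9000

-4.9000


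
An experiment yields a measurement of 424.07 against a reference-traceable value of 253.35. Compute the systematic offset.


Systematic error = measured - true
= 424.07 - 253.35
= 170.7200

170.7200


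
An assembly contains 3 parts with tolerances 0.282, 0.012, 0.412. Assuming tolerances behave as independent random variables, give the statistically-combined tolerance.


RSS = sqrt(0.282^2 + 0.012^2 + 0.412^2)
= sqrt(0.249412)
= 0.4994

0.4994


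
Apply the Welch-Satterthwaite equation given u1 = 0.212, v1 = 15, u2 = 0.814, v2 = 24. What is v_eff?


uc = sqrt(u1^2 + u2^2) = sqrt(0.212^2 + 0.814^2) = 0.84115397
v_eff = uc^4 / (u1^4/v1 + u2^4/v2)
= 0.84115397^4 / (0.212^4/15 + 0.814^4/24)
= 0.50061285 / 0.018427725
v_eff = 27.1663

27.1663


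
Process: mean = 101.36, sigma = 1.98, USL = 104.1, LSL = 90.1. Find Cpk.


Cpu = (USL - mean) / (3*sigma) = (104.1 - 101.36) / (3*1.98) = 0.4613
Cpl = (mean - LSL) / (3*sigma) = (101.36 - 90.1) / (3*1.98) = 1.8956
Cpk = min(Cpu, Cpl) = 0.4613

0.4613


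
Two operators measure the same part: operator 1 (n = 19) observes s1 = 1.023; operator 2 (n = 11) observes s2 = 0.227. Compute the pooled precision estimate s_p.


s_p = sqrt(((n1-1)*s1^2 + (n2-1)*s2^2) / (n1+n2-2))
numerator = (19-1)*1.023^2 + (11-1)*0.227^2 = 18.837522 + 0.51529 = 19.352812
denominator = 19 + 11 - 2 = 28
s_p^2 = 19.352812 / 28 = 0.69117186
s_p = sqrt(0.69117186) = 0.8314

0.8314


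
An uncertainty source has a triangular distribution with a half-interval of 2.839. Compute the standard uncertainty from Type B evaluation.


u_B = half_width / sqrt(6)
u_B = 2.839 / 2.4494897
u_B = 1.1590

1.1590


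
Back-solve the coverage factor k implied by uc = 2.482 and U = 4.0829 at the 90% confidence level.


k = U / uc
k = 4.0829 / 2.482
k = 1.645

1.645


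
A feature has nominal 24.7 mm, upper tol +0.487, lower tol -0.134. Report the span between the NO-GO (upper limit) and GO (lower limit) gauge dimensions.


GO = nominal - lower_tol (smallest hole = maximum material condition)
GO = 24.7 - 0.134 = 24.566
NO-GO = nominal + upper_tol (largest hole = least material condition)
NO-GO = 24.7 + 0.487 = 25.187
spread = NO-GO - GO = 25.187 - 24.566 = 0.6210

0.6210


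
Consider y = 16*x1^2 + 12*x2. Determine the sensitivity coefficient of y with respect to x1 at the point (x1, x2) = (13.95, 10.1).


y = 16*x1^2 + 12*x2
dy/dx1 = 2*16*x1
Evaluate at x1 = 13.95: c1 = 32 * 13.95
c1 = 446.4000

446.4000


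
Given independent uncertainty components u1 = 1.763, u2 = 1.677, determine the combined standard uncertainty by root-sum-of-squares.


uc = sqrt(1.763^2 + 1.677^2)
uc = sqrt(5.920498)
uc = 2.4332

2.4332


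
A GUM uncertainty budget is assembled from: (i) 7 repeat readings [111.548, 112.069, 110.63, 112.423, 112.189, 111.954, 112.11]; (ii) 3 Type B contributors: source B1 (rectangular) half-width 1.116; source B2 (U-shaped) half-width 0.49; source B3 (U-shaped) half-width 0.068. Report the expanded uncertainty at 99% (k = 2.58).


mean = (111.548 + 112.069 + 110.63 + 112.423 + 112.189 + 111.954 + 112.11) / 7 = 111.8461429
s = sqrt(sum((x - mean)^2)/(n-1)) = 0.59848794
u_A = s / sqrt(n) = 0.59848794 / sqrt(7) = 0.22620718
u_B1 = 1.116 / sqrt(3) = 0.6443229
u_B2 = 0.49 / sqrt(2) = 0.34648232
u_B3 = 0.068 / sqrt(2) = 0.048083261
uc = sqrt(0.22620718^2 + 0.6443229^2 + 0.34648232^2 + 0.048083261^2) = 0.76725725
U = k * uc = 2.58 * 0.76725725
U = 1.9795

1.9795


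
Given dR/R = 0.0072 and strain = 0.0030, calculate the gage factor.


GF = (dR/R) / epsilon
= 0.0072 / 0.0030
= 2.4000

2.4000


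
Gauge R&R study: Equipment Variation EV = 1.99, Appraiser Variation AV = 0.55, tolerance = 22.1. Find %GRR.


GRR = sqrt(EV^2 + AV^2) = sqrt(1.99^2 + 0.55^2) = 2.0646065
%GRR = GRR / tol * 100 = 2.0646065 / 22.1 * 100
%GRR = 9.3421

9.3421


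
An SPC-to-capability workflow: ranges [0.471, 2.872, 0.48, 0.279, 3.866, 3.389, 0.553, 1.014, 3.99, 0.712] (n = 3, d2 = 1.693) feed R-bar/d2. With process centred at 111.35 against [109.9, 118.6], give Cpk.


R_bar = (0.471 + 2.872 + 0.48 + 0.279 + 3.866 + 3.389 + 0.553 + 1.014 + 3.99 + 0.712) / 10 = 1.7626
sigma = R_bar / d2 = 1.7626 / 1.693 = 1.0411105
Cp = (USL - LSL)/(6*sigma) = (118.6 - 109.9)/(6*1.0411105) = 1.3927
Cpu = (118.6 - 111.35)/(3*1.0411105) = 2.3212
Cpl = (111.35 - 109.9)/(3*1.0411105) = 0.4642
Cpk = min(Cpu, Cpl) = 0.4642

0.4642


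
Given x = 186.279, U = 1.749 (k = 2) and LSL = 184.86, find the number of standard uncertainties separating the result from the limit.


u = U / k = 1.749 / 2 = 0.8745
margin = |LSL - x| = |184.86 - 186.279| = 1.419
z = margin / u = 1.419 / 0.8745
z = 1.6226

1.6226


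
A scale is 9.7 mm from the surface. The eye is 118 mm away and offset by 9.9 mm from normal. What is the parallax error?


error = h * offset / d
= 9.7 * 9.9 / 118
= 0.8138

0.8138


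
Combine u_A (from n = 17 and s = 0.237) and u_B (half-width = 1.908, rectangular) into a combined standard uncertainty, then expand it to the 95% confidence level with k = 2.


u_A = s / sqrt(n) = 0.237 / sqrt(17) = 0.057480943
u_B = half_width / sqrt(3) = 1.908 / sqrt(3) = 1.1015843
uc = sqrt(u_A^2 + u_B^2) = sqrt(0.057480943^2 + 1.1015843^2) = 1.103083
U = k * uc = 2 * 1.103083
U = 2.2062

2.2062


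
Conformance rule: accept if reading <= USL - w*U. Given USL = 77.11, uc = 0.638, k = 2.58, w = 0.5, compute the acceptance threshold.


U = k * uc = 2.58 * 0.638 = 1.64604
guard band g = w * U = 0.5 * 1.64604 = 0.82302
AL = USL - g = 77.11 - 0.82302
AL = 76.2870

76.2870


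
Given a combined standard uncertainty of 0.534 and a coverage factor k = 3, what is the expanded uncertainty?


U = k * uc
U = 3 * 0.534
U = 1.6020

1.6020


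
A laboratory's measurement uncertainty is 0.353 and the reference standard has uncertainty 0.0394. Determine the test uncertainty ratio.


TUR = u_lab / u_ref
= 0.353 / 0.0394
= 8.9594

8.9594


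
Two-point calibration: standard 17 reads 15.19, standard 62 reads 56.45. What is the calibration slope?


slope = (y2 - y1) / (x2 - x1)
= (56.45 - 15.19) / (62 - 17)
= 41.2600 / 45
= 0.9169

0.9169


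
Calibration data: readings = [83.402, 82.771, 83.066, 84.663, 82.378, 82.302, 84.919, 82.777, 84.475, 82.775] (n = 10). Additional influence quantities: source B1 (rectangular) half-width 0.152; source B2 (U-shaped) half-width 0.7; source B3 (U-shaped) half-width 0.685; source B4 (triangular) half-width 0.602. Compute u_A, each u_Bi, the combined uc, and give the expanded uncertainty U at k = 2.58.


mean = (83.402 + 82.771 + 83.066 + 84.663 + 82.378 + 82.302 + 84.919 + 82.777 + 84.475 + 82.775) / 10 = 83.3528
s = sqrt(sum((x - mean)^2)/(n-1)) = 0.97592803
u_A = s / sqrt(n) = 0.97592803 / sqrt(10) = 0.30861554
u_B1 = 0.152 / sqrt(3) = 0.087757241
u_B2 = 0.7 / sqrt(2) = 0.49497475
u_B3 = 0.685 / sqrt(2) = 0.48436815
u_B4 = 0.602 / sqrt(6) = 0.24576547
uc = sqrt(0.30861554^2 + 0.087757241^2 + 0.49497475^2 + 0.48436815^2 + 0.24576547^2) = 0.80184666
U = k * uc = 2.58 * 0.80184666
U = 2.0688

2.0688


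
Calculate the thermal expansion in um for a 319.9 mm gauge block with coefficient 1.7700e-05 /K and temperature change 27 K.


dL = L * alpha * dT
= 319.9 * 1.7700e-05 * 27
= 0.1528802 mm
dL_um = 0.1528802 * 1000 = 152.8802 um

152.8802


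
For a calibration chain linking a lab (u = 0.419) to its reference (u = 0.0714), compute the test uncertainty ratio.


TUR = u_lab / u_ref
= 0.419 / 0.0714
= 5.8683

5.8683


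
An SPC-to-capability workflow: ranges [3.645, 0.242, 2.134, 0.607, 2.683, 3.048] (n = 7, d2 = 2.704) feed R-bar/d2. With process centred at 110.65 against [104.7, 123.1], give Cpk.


R_bar = (3.645 + 0.242 + 2.134 + 0.607 + 2.683 + 3.048) / 6 = 2.0598333
sigma = R_bar / d2 = 2.0598333 / 2.704 = 0.76177267
Cp = (USL - LSL)/(6*sigma) = (123.1 - 104.7)/(6*0.76177267) = 4.0257
Cpu = (123.1 - 110.65)/(3*0.76177267) = 5.4478
Cpl = (110.65 - 104.7)/(3*0.76177267) = 2.6036
Cpk = min(Cpu, Cpl) = 2.6036

2.6036


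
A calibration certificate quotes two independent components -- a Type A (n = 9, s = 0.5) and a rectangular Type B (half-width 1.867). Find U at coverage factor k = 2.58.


u_A = s / sqrt(n) = 0.5 / sqrt(9) = 0.16666667
u_B = half_width / sqrt(3) = 1.867 / sqrt(3) = 1.077913
uc = sqrt(u_A^2 + u_B^2) = sqrt(0.16666667^2 + 1.077913^2) = 1.0907219
U = k * uc = 2.58 * 1.0907219
U = 2.8141

2.8141


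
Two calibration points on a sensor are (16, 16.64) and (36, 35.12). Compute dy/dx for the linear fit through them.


slope = (y2 - y1) / (x2 - x1)
= (35.12 - 16.64) / (36 - 16)
= 18.4800 / 20
= 0.9240

0.9240


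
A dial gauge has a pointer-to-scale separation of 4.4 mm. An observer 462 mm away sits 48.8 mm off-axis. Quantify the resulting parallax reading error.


error = h * offset / d
= 4.4 * 48.8 / 462
= 0.4648

0.4648


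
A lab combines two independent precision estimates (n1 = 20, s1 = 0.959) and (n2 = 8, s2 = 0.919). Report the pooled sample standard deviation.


s_p = sqrt(((n1-1)*s1^2 + (n2-1)*s2^2) / (n1+n2-2))
numerator = (20-1)*0.959^2 + (8-1)*0.919^2 = 17.473939 + 5.911927 = 23.385866
denominator = 20 + 8 - 2 = 26
s_p^2 = 23.385866 / 26 = 0.89945638
s_p = sqrt(0.89945638) = 0.9484

0.9484


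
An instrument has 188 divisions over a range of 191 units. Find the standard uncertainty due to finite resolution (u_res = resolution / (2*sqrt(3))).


resolution = range / divisions
resolution = 191 / 188 = 1.0159574
u_res = resolution / (2*sqrt(3))
u_res = 1.0159574 / 3.4641016
u_res = 0.2933

0.2933


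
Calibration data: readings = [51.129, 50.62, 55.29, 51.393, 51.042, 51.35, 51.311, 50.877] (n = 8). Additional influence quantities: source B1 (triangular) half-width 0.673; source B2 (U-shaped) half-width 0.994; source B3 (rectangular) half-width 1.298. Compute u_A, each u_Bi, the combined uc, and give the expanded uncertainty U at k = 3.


mean = (51.129 + 50.62 + 55.29 + 51.393 + 51.042 + 51.35 + 51.311 + 50.877) / 8 = 51.6265
s = sqrt(sum((x - mean)^2)/(n-1)) = 1.5031247
u_A = s / sqrt(n) = 1.5031247 / sqrt(8) = 0.53143483
u_B1 = 0.673 / sqrt(6) = 0.2747511
u_B2 = 0.994 / sqrt(2) = 0.70286414
u_B3 = 1.298 / sqrt(3) = 0.74940065
uc = sqrt(0.53143483^2 + 0.2747511^2 + 0.70286414^2 + 0.74940065^2) = 1.1889199
U = k * uc = 3 * 1.1889199
U = 3.5668

3.5668


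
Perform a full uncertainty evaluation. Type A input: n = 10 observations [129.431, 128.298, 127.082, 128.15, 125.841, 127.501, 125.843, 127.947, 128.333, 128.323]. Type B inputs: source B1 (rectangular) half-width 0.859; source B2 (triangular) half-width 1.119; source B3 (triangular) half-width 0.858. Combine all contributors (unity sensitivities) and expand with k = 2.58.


mean = (129.431 + 128.298 + 127.082 + 128.15 + 125.841 + 127.501 + 125.843 + 127.947 + 128.333 + 128.323) / 10 = 127.6749
s = sqrt(sum((x - mean)^2)/(n-1)) = 1.1414341
u_A = s / sqrt(n) = 1.1414341 / sqrt(10) = 0.36095316
u_B1 = 0.859 / sqrt(3) = 0.49594388
u_B2 = 1.119 / sqrt(6) = 0.45682984
u_B3 = 0.858 / sqrt(6) = 0.35027703
uc = sqrt(0.36095316^2 + 0.49594388^2 + 0.45682984^2 + 0.35027703^2) = 0.84121045
U = k * uc = 2.58 * 0.84121045
U = 2.1703

2.1703


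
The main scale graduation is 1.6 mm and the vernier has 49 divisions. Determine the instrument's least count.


LC = MSD / n_div
= 1.6 / 49
= 0.0327

0.0327


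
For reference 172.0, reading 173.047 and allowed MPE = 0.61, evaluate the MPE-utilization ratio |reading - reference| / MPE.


e = indication - reference = 173.047 - 172.0 = 1.0470
|e| = 1.0470
ratio = |e| / MPE = 1.0470 / 0.61
ratio = 1.7164

1.7164


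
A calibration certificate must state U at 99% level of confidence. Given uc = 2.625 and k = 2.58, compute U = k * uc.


U = k * uc
U = 2.58 * 2.625
U = 6.7725

6.7725


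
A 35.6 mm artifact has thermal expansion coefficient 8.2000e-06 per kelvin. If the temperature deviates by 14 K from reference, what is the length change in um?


dL = L * alpha * dT
= 35.6 * 8.2000e-06 * 14
= 0.0040869 mm
dL_um = 0.0040869 * 1000 = 4.0869 um

4.0869


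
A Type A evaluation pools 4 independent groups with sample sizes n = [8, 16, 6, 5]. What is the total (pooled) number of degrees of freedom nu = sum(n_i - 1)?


nu = sum_i (n_i - 1)
nu = ((8 - 1) + (16 - 1) + (6 - 1) + (5 - 1))
nu = 7 + 15 + 5 + 4
nu = 31

31


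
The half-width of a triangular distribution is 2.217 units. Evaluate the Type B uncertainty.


u_B = half_width / sqrt(6)
u_B = 2.217 / 2.4494897
u_B = 0.9051

0.9051


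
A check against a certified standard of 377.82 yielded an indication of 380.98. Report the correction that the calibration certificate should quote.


Correction = standard - reading
= 377.82 - 380.98
= -3.1600

-3.1600


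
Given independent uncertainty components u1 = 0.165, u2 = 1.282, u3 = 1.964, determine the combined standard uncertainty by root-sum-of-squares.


uc = sqrt(0.165^2 + 1.282^2 + 1.964^2)
uc = sqrt(5.528045)
uc = 2.3512

2.3512


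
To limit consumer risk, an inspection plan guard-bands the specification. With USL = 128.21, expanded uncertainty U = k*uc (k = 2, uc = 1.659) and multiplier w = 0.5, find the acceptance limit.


U = k * uc = 2 * 1.659 = 3.318
guard band g = w * U = 0.5 * 3.318 = 1.659
AL = USL - g = 128.21 - 1.659
AL = 126.5510

126.5510


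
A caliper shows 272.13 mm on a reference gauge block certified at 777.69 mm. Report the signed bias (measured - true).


Systematic error = measured - true
= 272.13 - 777.69
= -505.5600

-505.5600


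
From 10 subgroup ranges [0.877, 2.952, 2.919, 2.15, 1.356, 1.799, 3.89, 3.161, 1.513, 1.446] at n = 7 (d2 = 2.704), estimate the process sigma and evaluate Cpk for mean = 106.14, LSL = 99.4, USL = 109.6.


R_bar = (0.877 + 2.952 + 2.919 + 2.15 + 1.356 + 1.799 + 3.89 + 3.161 + 1.513 + 1.446) / 10 = 2.2063
sigma = R_bar / d2 = 2.2063 / 2.704 = 0.81593935
Cp = (USL - LSL)/(6*sigma) = (109.6 - 99.4)/(6*0.81593935) = 2.0835
Cpu = (109.6 - 106.14)/(3*0.81593935) = 1.4135
Cpl = (106.14 - 99.4)/(3*0.81593935) = 2.7535
Cpk = min(Cpu, Cpl) = 1.4135

1.4135


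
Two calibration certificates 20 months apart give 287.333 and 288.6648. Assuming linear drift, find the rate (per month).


rate = (v2 - v1) / months
= (288.6648 - 287.333) / 20
= 1.3318 / 20
= 0.0666

0.0666


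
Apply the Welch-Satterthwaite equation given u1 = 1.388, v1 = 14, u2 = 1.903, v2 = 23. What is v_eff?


uc = sqrt(u1^2 + u2^2) = sqrt(1.388^2 + 1.903^2) = 2.3554093
v_eff = uc^4 / (u1^4/v1 + u2^4/v2)
= 2.3554093^4 / (1.388^4/14 + 1.903^4/23)
= 30.779782 / 0.83531241
v_eff = 36.8482

36.8482


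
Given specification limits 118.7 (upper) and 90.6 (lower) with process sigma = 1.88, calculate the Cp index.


Cp = (USL - LSL) / (6 * sigma)
= (118.7 - 90.6) / (6 * 1.88)
= 28.1000 / 11.2800
= 2.4911

2.4911


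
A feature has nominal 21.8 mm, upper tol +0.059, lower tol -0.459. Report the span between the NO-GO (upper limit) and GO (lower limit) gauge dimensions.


GO = nominal - lower_tol (smallest hole = maximum material condition)
GO = 21.8 - 0.459 = 21.341
NO-GO = nominal + upper_tol (largest hole = least material condition)
NO-GO = 21.8 + 0.059 = 21.859
spread = NO-GO - GO = 21.859 - 21.341 = 0.5180

0.5180


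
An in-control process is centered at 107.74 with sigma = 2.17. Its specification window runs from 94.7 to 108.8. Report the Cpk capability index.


Cpu = (USL - mean) / (3*sigma) = (108.8 - 107.74) / (3*2.17) = 0.1628
Cpl = (mean - LSL) / (3*sigma) = (107.74 - 94.7) / (3*2.17) = 2.0031
Cpk = min(Cpu, Cpl) = 0.1628

0.1628


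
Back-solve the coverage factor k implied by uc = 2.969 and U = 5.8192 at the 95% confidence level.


k = U / uc
k = 5.8192 / 2.969
k = 1.96

1.96


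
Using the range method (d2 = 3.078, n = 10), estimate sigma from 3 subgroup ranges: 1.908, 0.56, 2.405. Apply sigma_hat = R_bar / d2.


R_bar = (1.908 + 0.56 + 2.405) / 3
R_bar = 4.873 / 3 = 1.6243333
sigma_hat = R_bar / d2 = 1.6243333 / 3.078 = 0.5277

0.5277


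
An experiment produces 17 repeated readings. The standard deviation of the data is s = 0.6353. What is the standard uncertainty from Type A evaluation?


u_A = s / sqrt(n)
u_A = 0.6353 / sqrt(17)
u_A = 0.6353 / 4.1231056
u_A = 0.1541

0.1541


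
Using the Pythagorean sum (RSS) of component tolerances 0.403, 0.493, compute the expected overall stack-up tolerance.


RSS = sqrt(0.403^2 + 0.493^2)
= sqrt(0.405458)
= 0.6368

0.6368


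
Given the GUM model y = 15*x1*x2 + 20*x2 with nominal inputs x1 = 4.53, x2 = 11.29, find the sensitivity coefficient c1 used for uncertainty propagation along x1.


y = 15*x1*x2 + 20*x2
dy/dx1 = 15*x2
Evaluate at x2 = 11.29: c1 = 15 * 11.29
c1 = 169.3500

169.3500


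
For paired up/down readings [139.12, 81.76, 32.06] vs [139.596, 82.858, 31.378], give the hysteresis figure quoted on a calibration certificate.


|139.12 - 139.596| = 0.4760
|81.76 - 82.858| = 1.0980
|32.06 - 31.378| = 0.6820
hysteresis = max(diffs) = 1.0980

1.0980


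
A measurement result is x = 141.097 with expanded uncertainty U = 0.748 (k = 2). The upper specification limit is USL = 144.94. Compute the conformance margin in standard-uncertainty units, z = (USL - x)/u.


u = U / k = 0.748 / 2 = 0.374
margin = |USL - x| = |144.94 - 141.097| = 3.843
z = margin / u = 3.843 / 0.374
z = 10.2754

10.2754


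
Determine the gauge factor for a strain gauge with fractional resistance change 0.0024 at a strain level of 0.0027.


GF = (dR/R) / epsilon
= 0.0024 / 0.0027
= 0.8889

0.8889


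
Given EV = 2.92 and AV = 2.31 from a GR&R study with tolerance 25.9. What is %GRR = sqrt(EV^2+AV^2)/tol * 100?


GRR = sqrt(EV^2 + AV^2) = sqrt(2.92^2 + 2.31^2) = 3.7232378
%GRR = GRR / tol * 100 = 3.7232378 / 25.9 * 100
%GRR = 14.3754

14.3754


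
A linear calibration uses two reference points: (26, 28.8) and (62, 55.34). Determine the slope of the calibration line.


slope = (y2 - y1) / (x2 - x1)
= (55.34 - 28.8) / (62 - 26)
= 26.5400 / 36
= 0.7372

0.7372


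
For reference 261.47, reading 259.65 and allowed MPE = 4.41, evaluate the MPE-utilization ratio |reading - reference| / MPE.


e = indication - reference = 259.65 - 261.47 = -1.8200
|e| = 1.8200
ratio = |e| / MPE = 1.8200 / 4.41
ratio = 0.4127

0.4127


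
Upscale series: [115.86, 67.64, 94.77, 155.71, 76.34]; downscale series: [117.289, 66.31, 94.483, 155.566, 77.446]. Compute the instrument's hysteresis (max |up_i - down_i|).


|115.86 - 117.289| = 1.4290
|67.64 - 66.31| = 1.3300
|94.77 - 94.483| = 0.2870
|155.71 - 155.566| = 0.1440
|76.34 - 77.446| = 1.1060
hysteresis = max(diffs) = 1.4290

1.4290


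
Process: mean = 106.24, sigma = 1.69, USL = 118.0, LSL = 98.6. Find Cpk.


Cpu = (USL - mean) / (3*sigma) = (118.0 - 106.24) / (3*1.69) = 2.3195
Cpl = (mean - LSL) / (3*sigma) = (106.24 - 98.6) / (3*1.69) = 1.5069
Cpk = min(Cpu, Cpl) = 1.5069

1.5069


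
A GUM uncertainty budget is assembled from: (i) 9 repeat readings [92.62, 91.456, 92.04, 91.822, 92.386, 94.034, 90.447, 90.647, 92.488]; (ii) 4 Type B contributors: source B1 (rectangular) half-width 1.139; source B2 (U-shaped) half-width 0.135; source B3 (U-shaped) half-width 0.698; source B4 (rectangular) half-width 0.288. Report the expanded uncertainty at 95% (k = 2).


mean = (92.62 + 91.456 + 92.04 + 91.822 + 92.386 + 94.034 + 90.447 + 90.647 + 92.488) / 9 = 91.99333333
s = sqrt(sum((x - mean)^2)/(n-1)) = 1.0885733
u_A = s / sqrt(n) = 1.0885733 / sqrt(9) = 0.36285777
u_B1 = 1.139 / sqrt(3) = 0.65760196
u_B2 = 0.135 / sqrt(2) = 0.095459415
u_B3 = 0.698 / sqrt(2) = 0.49356053
u_B4 = 0.288 / sqrt(3) = 0.16627688
uc = sqrt(0.36285777^2 + 0.65760196^2 + 0.095459415^2 + 0.49356053^2 + 0.16627688^2) = 0.91894972
U = k * uc = 2 * 0.91894972
U = 1.8379

1.8379


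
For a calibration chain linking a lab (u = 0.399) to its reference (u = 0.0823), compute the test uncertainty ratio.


TUR = u_lab / u_ref
= 0.399 / 0.0823
= 4.8481

4.8481


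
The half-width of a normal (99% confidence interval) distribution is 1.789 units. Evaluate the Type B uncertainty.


u_B = half_width / 2.576
u_B = 1.789 / 2.576
u_B = 0.6945

0.6945


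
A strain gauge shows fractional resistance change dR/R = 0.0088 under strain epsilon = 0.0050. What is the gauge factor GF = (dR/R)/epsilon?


GF = (dR/R) / epsilon
= 0.0088 / 0.0050
= 1.7600

1.7600


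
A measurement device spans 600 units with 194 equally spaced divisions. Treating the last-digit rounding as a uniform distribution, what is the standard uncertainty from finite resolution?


resolution = range / divisions
resolution = 600 / 194 = 3.0927835
u_res = resolution / (2*sqrt(3))
u_res = 3.0927835 / 3.4641016
u_res = 0.8928

0.8928


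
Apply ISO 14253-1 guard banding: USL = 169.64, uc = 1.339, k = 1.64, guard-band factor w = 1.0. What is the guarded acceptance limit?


U = k * uc = 1.64 * 1.339 = 2.19596
guard band g = w * U = 1.0 * 2.19596 = 2.19596
AL = USL - g = 169.64 - 2.19596
AL = 167.4440

167.4440


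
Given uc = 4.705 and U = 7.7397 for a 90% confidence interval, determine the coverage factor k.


k = U / uc
k = 7.7397 / 4.705
k = 1.645

1.645


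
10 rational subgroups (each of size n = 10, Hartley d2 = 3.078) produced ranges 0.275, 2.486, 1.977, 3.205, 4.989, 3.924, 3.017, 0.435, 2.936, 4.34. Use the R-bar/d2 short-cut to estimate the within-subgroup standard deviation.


R_bar = (0.275 + 2.486 + 1.977 + 3.205 + 4.989 + 3.924 + 3.017 + 0.435 + 2.936 + 4.34) / 10
R_bar = 27.584 / 10 = 2.7584
sigma_hat = R_bar / d2 = 2.7584 / 3.078 = 0.8962

0.8962


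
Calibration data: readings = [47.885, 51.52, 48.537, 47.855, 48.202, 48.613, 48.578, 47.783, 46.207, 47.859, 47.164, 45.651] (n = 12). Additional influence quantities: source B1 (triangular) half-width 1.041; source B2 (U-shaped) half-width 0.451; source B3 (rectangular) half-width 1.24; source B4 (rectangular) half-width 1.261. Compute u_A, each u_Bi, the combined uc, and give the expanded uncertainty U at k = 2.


mean = (47.885 + 51.52 + 48.537 + 47.855 + 48.202 + 48.613 + 48.578 + 47.783 + 46.207 + 47.859 + 47.164 + 45.651) / 12 = 47.98783333
s = sqrt(sum((x - mean)^2)/(n-1)) = 1.4447528
u_A = s / sqrt(n) = 1.4447528 / sqrt(12) = 0.41706421
u_B1 = 1.041 / sqrt(6) = 0.42498647
u_B2 = 0.451 / sqrt(2) = 0.31890516
u_B3 = 1.24 / sqrt(3) = 0.71591433
u_B4 = 1.261 / sqrt(3) = 0.72803869
uc = sqrt(0.41706421^2 + 0.42498647^2 + 0.31890516^2 + 0.71591433^2 + 0.72803869^2) = 1.2242672
U = k * uc = 2 * 1.2242672
U = 2.4485

2.4485


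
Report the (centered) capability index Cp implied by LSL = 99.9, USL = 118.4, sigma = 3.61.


Cp = (USL - LSL) / (6 * sigma)
= (118.4 - 99.9) / (6 * 3.61)
= 18.5000 / 21.6600
= 0.8541

0.8541


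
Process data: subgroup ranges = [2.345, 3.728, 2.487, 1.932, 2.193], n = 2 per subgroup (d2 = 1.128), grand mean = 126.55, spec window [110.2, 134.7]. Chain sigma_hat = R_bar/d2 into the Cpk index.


R_bar = (2.345 + 3.728 + 2.487 + 1.932 + 2.193) / 5 = 2.537
sigma = R_bar / d2 = 2.537 / 1.128 = 2.2491135
Cp = (USL - LSL)/(6*sigma) = (134.7 - 110.2)/(6*2.2491135) = 1.8155
Cpu = (134.7 - 126.55)/(3*2.2491135) = 1.2079
Cpl = (126.55 - 110.2)/(3*2.2491135) = 2.4232
Cpk = min(Cpu, Cpl) = 1.2079

1.2079


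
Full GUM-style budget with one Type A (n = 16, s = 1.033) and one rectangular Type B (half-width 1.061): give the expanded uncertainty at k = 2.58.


u_A = s / sqrt(n) = 1.033 / sqrt(16) = 0.25825
u_B = half_width / sqrt(3) = 1.061 / sqrt(3) = 0.61256864
uc = sqrt(u_A^2 + u_B^2) = sqrt(0.25825^2 + 0.61256864^2) = 0.66478072
U = k * uc = 2.58 * 0.66478072
U = 1.7151

1.7151


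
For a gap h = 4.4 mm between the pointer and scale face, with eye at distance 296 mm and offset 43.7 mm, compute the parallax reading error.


error = h * offset / d
= 4.4 * 43.7 / 296
= 0.6496

0.6496


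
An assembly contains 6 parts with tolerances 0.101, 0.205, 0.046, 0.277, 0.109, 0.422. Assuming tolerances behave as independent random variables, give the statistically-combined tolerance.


RSS = sqrt(0.101^2 + 0.205^2 + 0.046^2 + 0.277^2 + 0.109^2 + 0.422^2)
= sqrt(0.321036)
= 0.5666

0.5666


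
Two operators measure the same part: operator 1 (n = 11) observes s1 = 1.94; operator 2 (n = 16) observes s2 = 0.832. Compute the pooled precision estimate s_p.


s_p = sqrt(((n1-1)*s1^2 + (n2-1)*s2^2) / (n1+n2-2))
numerator = (11-1)*1.94^2 + (16-1)*0.832^2 = 37.636 + 10.38336 = 48.01936
denominator = 11 + 16 - 2 = 25
s_p^2 = 48.01936 / 25 = 1.9207744
s_p = sqrt(1.9207744) = 1.3859

1.3859


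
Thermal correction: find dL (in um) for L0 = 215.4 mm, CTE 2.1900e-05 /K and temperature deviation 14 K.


dL = L * alpha * dT
= 215.4 * 2.1900e-05 * 14
= 0.0660416 mm
dL_um = 0.0660416 * 1000 = 66.0416 um

66.0416


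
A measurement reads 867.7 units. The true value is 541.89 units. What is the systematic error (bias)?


Systematic error = measured - true
= 867.7 - 541.89
= 325.8100

325.8100


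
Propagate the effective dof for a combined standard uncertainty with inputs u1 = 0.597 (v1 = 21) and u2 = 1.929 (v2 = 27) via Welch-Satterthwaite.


uc = sqrt(u1^2 + u2^2) = sqrt(0.597^2 + 1.929^2) = 2.0192697
v_eff = uc^4 / (u1^4/v1 + u2^4/v2)
= 2.0192697^4 / (0.597^4/21 + 1.929^4/27)
= 16.625599 / 0.51886915
v_eff = 32.0420

32.0420


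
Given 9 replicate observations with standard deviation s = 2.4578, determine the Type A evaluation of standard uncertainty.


u_A = s / sqrt(n)
u_A = 2.4578 / sqrt(9)
u_A = 2.4578 / 3
u_A = 0.8193

0.8193


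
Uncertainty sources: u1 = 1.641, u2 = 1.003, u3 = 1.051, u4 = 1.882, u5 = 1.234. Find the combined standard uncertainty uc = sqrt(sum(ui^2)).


uc = sqrt(1.641^2 + 1.003^2 + 1.051^2 + 1.882^2 + 1.234^2)
uc = sqrt(9.868171)
uc = 3.1414

3.1414


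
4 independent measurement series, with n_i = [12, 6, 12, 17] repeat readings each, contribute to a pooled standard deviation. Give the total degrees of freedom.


nu = sum_i (n_i - 1)
nu = ((12 - 1) + (6 - 1) + (12 - 1) + (17 - 1))
nu = 11 + 5 + 11 + 16
nu = 43

43


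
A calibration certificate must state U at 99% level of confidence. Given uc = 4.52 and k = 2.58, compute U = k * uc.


U = k * uc
U = 2.58 * 4.52
U = 11.6616

11.6616


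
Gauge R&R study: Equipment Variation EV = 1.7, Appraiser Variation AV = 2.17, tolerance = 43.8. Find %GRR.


GRR = sqrt(EV^2 + AV^2) = sqrt(1.7^2 + 2.17^2) = 2.7566102
%GRR = GRR / tol * 100 = 2.7566102 / 43.8 * 100
%GRR = 6.2936

6.2936


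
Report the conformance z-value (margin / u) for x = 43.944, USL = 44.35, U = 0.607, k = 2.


u = U / k = 0.607 / 2 = 0.3035
margin = |USL - x| = |44.35 - 43.944| = 0.406
z = margin / u = 0.406 / 0.3035
z = 1.3377

1.3377


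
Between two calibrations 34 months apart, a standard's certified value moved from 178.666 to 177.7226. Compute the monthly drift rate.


rate = (v2 - v1) / months
= (177.7226 - 178.666) / 34
= -0.9434 / 34
= -0.0277

-0.0277


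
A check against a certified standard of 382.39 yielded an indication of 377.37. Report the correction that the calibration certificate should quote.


Correction = standard - reading
= 382.39 - 377.37
= 5.0200

5.0200


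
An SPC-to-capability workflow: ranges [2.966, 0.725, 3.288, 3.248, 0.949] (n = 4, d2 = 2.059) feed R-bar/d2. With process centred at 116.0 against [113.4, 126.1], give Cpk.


R_bar = (2.966 + 0.725 + 3.288 + 3.248 + 0.949) / 5 = 2.2352
sigma = R_bar / d2 = 2.2352 / 2.059 = 1.0855755
Cp = (USL - LSL)/(6*sigma) = (126.1 - 113.4)/(6*1.0855755) = 1.9498
Cpu = (126.1 - 116.0)/(3*1.0855755) = 3.1013
Cpl = (116.0 - 113.4)/(3*1.0855755) = 0.7983
Cpk = min(Cpu, Cpl) = 0.7983

0.7983


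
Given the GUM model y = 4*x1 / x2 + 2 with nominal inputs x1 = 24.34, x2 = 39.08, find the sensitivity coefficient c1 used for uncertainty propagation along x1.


y = 4*x1 / x2 + 2
dy/dx1 = 4/x2
Evaluate at x2 = 39.08: c1 = 4 / 39.08
c1 = 0.1024

0.1024


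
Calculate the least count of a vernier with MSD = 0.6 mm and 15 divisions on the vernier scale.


LC = MSD / n_div
= 0.6 / 15
= 0.0400

0.0400


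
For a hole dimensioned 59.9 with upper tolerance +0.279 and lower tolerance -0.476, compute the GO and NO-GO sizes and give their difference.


GO = nominal - lower_tol (smallest hole = maximum material condition)
GO = 59.9 - 0.476 = 59.424
NO-GO = nominal + upper_tol (largest hole = least material condition)
NO-GO = 59.9 + 0.279 = 60.179
spread = NO-GO - GO = 60.179 - 59.424 = 0.7550

0.7550


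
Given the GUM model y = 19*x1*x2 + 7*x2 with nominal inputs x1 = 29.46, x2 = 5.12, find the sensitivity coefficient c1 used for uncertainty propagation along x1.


y = 19*x1*x2 + 7*x2
dy/dx1 = 19*x2
Evaluate at x2 = 5.12: c1 = 19 * 5.12
c1 = 97.2800

97.2800


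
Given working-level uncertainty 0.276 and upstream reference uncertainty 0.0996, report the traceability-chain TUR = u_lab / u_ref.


TUR = u_lab / u_ref
= 0.276 / 0.0996
= 2.7711

2.7711


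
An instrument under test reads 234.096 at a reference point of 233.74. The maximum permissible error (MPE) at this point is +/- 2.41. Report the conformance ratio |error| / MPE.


e = indication - reference = 234.096 - 233.74 = 0.3560
|e| = 0.3560
ratio = |e| / MPE = 0.3560 / 2.41
ratio = 0.1477

0.1477


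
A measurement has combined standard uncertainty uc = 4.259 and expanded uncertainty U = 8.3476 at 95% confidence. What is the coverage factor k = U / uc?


k = U / uc
k = 8.3476 / 4.259
k = 1.96

1.96


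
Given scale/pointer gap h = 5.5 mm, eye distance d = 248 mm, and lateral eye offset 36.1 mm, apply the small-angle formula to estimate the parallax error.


error = h * offset / d
= 5.5 * 36.1 / 248
= 0.8006

0.8006


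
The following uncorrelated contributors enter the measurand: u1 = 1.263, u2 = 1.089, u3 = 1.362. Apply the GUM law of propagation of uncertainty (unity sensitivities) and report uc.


uc = sqrt(1.263^2 + 1.089^2 + 1.362^2)
uc = sqrt(4.636134)
uc = 2.1532

2.1532


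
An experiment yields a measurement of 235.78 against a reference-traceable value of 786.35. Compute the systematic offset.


Systematic error = measured - true
= 235.78 - 786.35
= -550.5700

-550.5700


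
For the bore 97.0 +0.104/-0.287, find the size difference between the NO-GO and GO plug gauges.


GO = nominal - lower_tol (smallest hole = maximum material condition)
GO = 97.0 - 0.287 = 96.713
NO-GO = nominal + upper_tol (largest hole = least material condition)
NO-GO = 97.0 + 0.104 = 97.104
spread = NO-GO - GO = 97.104 - 96.713 = 0.3910

0.3910


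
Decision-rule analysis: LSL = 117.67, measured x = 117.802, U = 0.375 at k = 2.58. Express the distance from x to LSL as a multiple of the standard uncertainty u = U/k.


u = U / k = 0.375 / 2.58 = 0.14534884
margin = |LSL - x| = |117.67 - 117.802| = 0.132
z = margin / u = 0.132 / 0.14534884
z = 0.9082

0.9082


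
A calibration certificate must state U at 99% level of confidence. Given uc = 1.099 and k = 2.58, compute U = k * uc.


U = k * uc
U = 2.58 * 1.099
U = 2.8354

2.8354


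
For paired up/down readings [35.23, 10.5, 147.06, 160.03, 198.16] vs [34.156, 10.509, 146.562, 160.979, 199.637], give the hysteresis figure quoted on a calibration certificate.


|35.23 - 34.156| = 1.0740
|10.5 - 10.509| = 0.0090
|147.06 - 146.562| = 0.4980
|160.03 - 160.979| = 0.9490
|198.16 - 199.637| = 1.4770
hysteresis = max(diffs) = 1.4770

1.4770
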